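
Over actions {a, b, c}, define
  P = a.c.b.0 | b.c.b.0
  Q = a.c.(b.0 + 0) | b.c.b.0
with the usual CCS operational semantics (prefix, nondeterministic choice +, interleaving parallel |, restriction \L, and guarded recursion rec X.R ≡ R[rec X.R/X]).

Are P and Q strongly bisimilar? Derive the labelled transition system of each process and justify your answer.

P ~ Q

P's transition system — 16 states:
  p0 = a.c.b.0 | b.c.b.0 :: —a→ p1, —b→ p2
  p1 = c.b.0 | b.c.b.0 :: —b→ p3, —c→ p4
  p2 = a.c.b.0 | c.b.0 :: —a→ p3, —c→ p5
  p3 = c.b.0 | c.b.0 :: —c→ p6, —c→ p7
  p4 = b.0 | b.c.b.0 :: —b→ p6, —b→ p8
  p5 = a.c.b.0 | b.0 :: —a→ p7, —b→ p9
  p6 = b.0 | c.b.0 :: —b→ p10, —c→ p11
  p7 = c.b.0 | b.0 :: —b→ p12, —c→ p11
  p8 = 0 | b.c.b.0 :: —b→ p10
  p9 = a.c.b.0 | 0 :: —a→ p12
  p10 = 0 | c.b.0 :: —c→ p13
  p11 = b.0 | b.0 :: —b→ p13, —b→ p14
  p12 = c.b.0 | 0 :: —c→ p14
  p13 = 0 | b.0 :: —b→ p15
  p14 = b.0 | 0 :: —b→ p15
  p15 = 0 | 0 :: (no moves)
Q's transition system — 16 states:
  q0 = a.c.(b.0 + 0) | b.c.b.0 :: —a→ q1, —b→ q2
  q1 = c.(b.0 + 0) | b.c.b.0 :: —b→ q3, —c→ q4
  q2 = a.c.(b.0 + 0) | c.b.0 :: —a→ q3, —c→ q5
  q3 = c.(b.0 + 0) | c.b.0 :: —c→ q6, —c→ q7
  q4 = (b.0 + 0) | b.c.b.0 :: —b→ q6, —b→ q8
  q5 = a.c.(b.0 + 0) | b.0 :: —a→ q7, —b→ q9
  q6 = (b.0 + 0) | c.b.0 :: —b→ q10, —c→ q11
  q7 = c.(b.0 + 0) | b.0 :: —b→ q12, —c→ q11
  q8 = 0 | b.c.b.0 :: —b→ q10
  q9 = a.c.(b.0 + 0) | 0 :: —a→ q12
  q10 = 0 | c.b.0 :: —c→ q13
  q11 = (b.0 + 0) | b.0 :: —b→ q13, —b→ q14
  q12 = c.(b.0 + 0) | 0 :: —c→ q14
  q13 = 0 | b.0 :: —b→ q15
  q14 = (b.0 + 0) | 0 :: —b→ q15
  q15 = 0 | 0 :: (no moves)
Bisimilarity quotient blocks:
  B0 = {p0, q0}
  B1 = {p1, q1}
  B2 = {p4, q4}
  B3 = {p8, q8}
  B4 = {p10, p12, q10, q12}
  B5 = {p13, p14, q13, q14}
  B6 = {p15, q15}
  B7 = {p6, p7, q6, q7}
  B8 = {p11, q11}
  B9 = {p3, q3}
  B10 = {p2, q2}
  B11 = {p5, q5}
  B12 = {p9, q9}
p0 ∈ B0, q0 ∈ B0 → same block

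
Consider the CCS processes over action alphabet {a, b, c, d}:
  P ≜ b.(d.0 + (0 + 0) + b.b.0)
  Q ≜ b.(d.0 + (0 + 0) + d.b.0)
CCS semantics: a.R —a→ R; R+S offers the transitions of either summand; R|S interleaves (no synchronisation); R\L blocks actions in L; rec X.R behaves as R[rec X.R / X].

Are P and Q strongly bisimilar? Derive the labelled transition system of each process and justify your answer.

Reachable graph of P (4 states):
  u0 = b.(d.0 + (0 + 0) + b.b.0) ⊢ --b--▸ u1
  u1 = d.0 + (0 + 0) + b.b.0 ⊢ --b--▸ u2, --d--▸ u3
  u2 = b.0 ⊢ --b--▸ u3
  u3 = 0 ⊢ deadlocked
Reachable graph of Q (4 states):
  v0 = b.(d.0 + (0 + 0) + d.b.0) ⊢ --b--▸ v1
  v1 = d.0 + (0 + 0) + d.b.0 ⊢ --d--▸ v2, --d--▸ v3
  v2 = 0 ⊢ deadlocked
  v3 = b.0 ⊢ --b--▸ v2
Coarsest stable partition (strong bisimilarity classes):
  B0 = {u0}
  B1 = {u1}
  B2 = {u3, v2}
  B3 = {u2, v3}
  B4 = {v0}
  B5 = {v1}
u0 ∈ B0, v0 ∈ B4 → different blocks

NO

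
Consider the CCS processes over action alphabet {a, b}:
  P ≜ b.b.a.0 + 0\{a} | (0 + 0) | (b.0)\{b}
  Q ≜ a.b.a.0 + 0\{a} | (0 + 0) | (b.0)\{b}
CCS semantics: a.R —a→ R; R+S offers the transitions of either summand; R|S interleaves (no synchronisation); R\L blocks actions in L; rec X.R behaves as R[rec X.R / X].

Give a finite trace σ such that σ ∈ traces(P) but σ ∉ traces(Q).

b

LTS(P): 4 reachable states
  s0 = b.b.a.0 + 0\{a} | (0 + 0) | (b.0)\{b} → -b-> s1
  s1 = b.a.0 → -b-> s2
  s2 = a.0 → -a-> s3
  s3 = 0 → stopped
LTS(Q): 4 reachable states
  t0 = a.b.a.0 + 0\{a} | (0 + 0) | (b.0)\{b} → -a-> t1
  t1 = b.a.0 → -b-> t2
  t2 = a.0 → -a-> t3
  t3 = 0 → stopped
Run σ = ⟨b⟩ on P: start {s0}
  step 1 (b): {s1}
  P completes σ.
Run σ = ⟨b⟩ on Q: start {t0}
  step 1 (b): ∅ (Q stuck)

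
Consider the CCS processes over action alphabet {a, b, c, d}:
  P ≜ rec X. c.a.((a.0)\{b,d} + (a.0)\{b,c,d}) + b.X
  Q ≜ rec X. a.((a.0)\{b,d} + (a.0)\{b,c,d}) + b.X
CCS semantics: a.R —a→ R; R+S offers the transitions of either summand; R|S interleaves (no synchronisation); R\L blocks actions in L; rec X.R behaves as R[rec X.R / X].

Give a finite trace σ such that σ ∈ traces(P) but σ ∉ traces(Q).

c

LTS(P): 5 reachable states
  s0 = rec X. c.a.((a.0)\{b,d} + (a.0)\{b,c,d}) + b.X :: --b--▸ s0, --c--▸ s1
  s1 = a.((a.0)\{b,d} + (a.0)\{b,c,d}) :: --a--▸ s2
  s2 = (a.0)\{b,d} + (a.0)\{b,c,d} :: --a--▸ s3, --a--▸ s4
  s3 = 0\{b,c,d} :: ·
  s4 = 0\{b,d} :: ·
LTS(Q): 4 reachable states
  t0 = rec X. a.((a.0)\{b,d} + (a.0)\{b,c,d}) + b.X :: --a--▸ t1, --b--▸ t0
  t1 = (a.0)\{b,d} + (a.0)\{b,c,d} :: --a--▸ t2, --a--▸ t3
  t2 = 0\{b,c,d} :: ·
  t3 = 0\{b,d} :: ·
Run σ = ⟨c⟩ on P: start {s0}
  step 1 (c): {s1}
  ✓ P
Run σ = ⟨c⟩ on Q: start {t0}
  step 1 (c): ∅  — Q cannot continue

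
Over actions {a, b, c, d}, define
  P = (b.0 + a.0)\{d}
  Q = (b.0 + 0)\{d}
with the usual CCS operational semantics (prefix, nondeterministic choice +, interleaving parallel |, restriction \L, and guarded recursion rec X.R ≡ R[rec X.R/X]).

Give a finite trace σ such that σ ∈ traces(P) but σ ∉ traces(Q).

LTS(P): 2 reachable states
  p0 = (b.0 + a.0)\{d} ⊢ -a-> p1, -b-> p1
  p1 = 0\{d} ⊢ ∅
LTS(Q): 2 reachable states
  q0 = (b.0 + 0)\{d} ⊢ -b-> q1
  q1 = 0\{d} ⊢ ∅
Run σ = ⟨a⟩ on P: start {p0}
  step 1 (a): {p1}
  ✓ P
Run σ = ⟨a⟩ on Q: start {q0}
  step 1 (a): ∅  — Q cannot continue

a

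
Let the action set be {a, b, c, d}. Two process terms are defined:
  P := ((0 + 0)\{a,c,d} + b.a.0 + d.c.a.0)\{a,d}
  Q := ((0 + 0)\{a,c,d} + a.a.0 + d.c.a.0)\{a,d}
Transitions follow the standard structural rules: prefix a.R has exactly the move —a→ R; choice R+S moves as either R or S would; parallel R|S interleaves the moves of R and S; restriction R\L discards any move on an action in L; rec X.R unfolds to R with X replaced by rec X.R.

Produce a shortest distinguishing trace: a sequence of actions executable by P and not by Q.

P's transition system — 2 states:
  u0 = ((0 + 0)\{a,c,d} + b.a.0 + d.c.a.0)\{a,d} ⊢ —b→ u1
  u1 = (a.0)\{a,d} ⊢ ∅
Q's transition system — 1 states:
  v0 = ((0 + 0)\{a,c,d} + a.a.0 + d.c.a.0)\{a,d} ⊢ ∅
Executing b from P (initial set {u0}):
  after b @ step 1: {u1}
  — P admits the full trace.
Executing b from Q (initial set {v0}):
  after b @ step 1: no successor for Q

b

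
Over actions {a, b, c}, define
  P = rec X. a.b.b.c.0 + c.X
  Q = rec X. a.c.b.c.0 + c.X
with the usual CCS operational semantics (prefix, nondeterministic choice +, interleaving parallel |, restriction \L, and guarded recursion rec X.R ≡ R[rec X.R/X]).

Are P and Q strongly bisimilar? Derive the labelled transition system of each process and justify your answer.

not bisimilar

Reachable graph of P (5 states):
  s0 = rec X. a.b.b.c.0 + c.X → ··a··> s1, ··c··> s0
  s1 = b.b.c.0 → ··b··> s2
  s2 = b.c.0 → ··b··> s3
  s3 = c.0 → ··c··> s4
  s4 = 0 → ∅
Reachable graph of Q (5 states):
  t0 = rec X. a.c.b.c.0 + c.X → ··a··> t1, ··c··> t0
  t1 = c.b.c.0 → ··c··> t2
  t2 = b.c.0 → ··b··> t3
  t3 = c.0 → ··c··> t4
  t4 = 0 → ∅
Bisimilarity quotient blocks:
  B0 = {s0}
  B1 = {s1}
  B2 = {s2, t2}
  B3 = {s3, t3}
  B4 = {s4, t4}
  B5 = {t0}
  B6 = {t1}
s0 ∈ B0, t0 ∈ B5 → different blocks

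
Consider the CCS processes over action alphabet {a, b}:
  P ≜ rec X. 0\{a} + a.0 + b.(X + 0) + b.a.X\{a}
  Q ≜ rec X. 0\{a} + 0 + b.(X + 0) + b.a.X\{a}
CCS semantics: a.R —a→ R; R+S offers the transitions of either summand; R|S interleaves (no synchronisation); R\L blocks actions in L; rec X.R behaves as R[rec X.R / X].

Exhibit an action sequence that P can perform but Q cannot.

a

P's transition system — 7 states:
  u0 = rec X. 0\{a} + a.0 + b.(X + 0) + b.a.X\{a} :: ··a··> u1, ··b··> u2, ··b··> u3
  u1 = 0 :: deadlocked
  u2 = (rec X. 0\{a} + a.0 + b.(X + 0) + b.a.X\{a}) + 0 :: ··a··> u1, ··b··> u2, ··b··> u3
  u3 = a.(rec X. 0\{a} + a.0 + b.(X + 0) + b.a.X\{a})\{a} :: ··a··> u4
  u4 = (rec X. 0\{a} + a.0 + b.(X + 0) + b.a.X\{a})\{a} :: ··b··> u5, ··b··> u6
  u5 = ((rec X. 0\{a} + a.0 + b.(X + 0) + b.a.X\{a}) + 0)\{a} :: ··b··> u5, ··b··> u6
  u6 = (a.(rec X. 0\{a} + a.0 + b.(X + 0) + b.a.X\{a})\{a})\{a} :: deadlocked
Q's transition system — 6 states:
  v0 = rec X. 0\{a} + 0 + b.(X + 0) + b.a.X\{a} :: ··b··> v1, ··b··> v2
  v1 = (rec X. 0\{a} + 0 + b.(X + 0) + b.a.X\{a}) + 0 :: ··b··> v1, ··b··> v2
  v2 = a.(rec X. 0\{a} + 0 + b.(X + 0) + b.a.X\{a})\{a} :: ··a··> v3
  v3 = (rec X. 0\{a} + 0 + b.(X + 0) + b.a.X\{a})\{a} :: ··b··> v4, ··b··> v5
  v4 = ((rec X. 0\{a} + 0 + b.(X + 0) + b.a.X\{a}) + 0)\{a} :: ··b··> v4, ··b··> v5
  v5 = (a.(rec X. 0\{a} + 0 + b.(X + 0) + b.a.X\{a})\{a})\{a} :: deadlocked
Trace ⟨a⟩ through P, begin at {u0}:
  [1] a ⇒ {u1}
  ✓ P
Trace ⟨a⟩ through Q, begin at {v0}:
  [1] a ⇒ ∅  — Q cannot continue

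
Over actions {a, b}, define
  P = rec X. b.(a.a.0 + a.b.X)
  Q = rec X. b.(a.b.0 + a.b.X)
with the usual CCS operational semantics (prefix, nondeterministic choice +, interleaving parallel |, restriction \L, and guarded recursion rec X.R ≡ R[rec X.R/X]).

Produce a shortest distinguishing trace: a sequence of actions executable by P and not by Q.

LTS(P): 5 reachable states
  p0 = rec X. b.(a.a.0 + a.b.X) | --b--▸ p1
  p1 = a.a.0 + a.b.(rec X. b.(a.a.0 + a.b.X)) | --a--▸ p2, --a--▸ p3
  p2 = a.0 | --a--▸ p4
  p3 = b.(rec X. b.(a.a.0 + a.b.X)) | --b--▸ p0
  p4 = 0 | deadlocked
LTS(Q): 5 reachable states
  q0 = rec X. b.(a.b.0 + a.b.X) | --b--▸ q1
  q1 = a.b.0 + a.b.(rec X. b.(a.b.0 + a.b.X)) | --a--▸ q2, --a--▸ q3
  q2 = b.(rec X. b.(a.b.0 + a.b.X)) | --b--▸ q0
  q3 = b.0 | --b--▸ q4
  q4 = 0 | deadlocked
Run σ = ⟨baa⟩ on P: start {p0}
  step 1 (b): {p1}
  step 2 (a): {p2, p3}
  step 3 (a): {p4}
  ✓ P
Run σ = ⟨baa⟩ on Q: start {q0}
  step 1 (b): {q1}
  step 2 (a): {q2, q3}
  step 3 (a): ∅  — Q cannot continue

baa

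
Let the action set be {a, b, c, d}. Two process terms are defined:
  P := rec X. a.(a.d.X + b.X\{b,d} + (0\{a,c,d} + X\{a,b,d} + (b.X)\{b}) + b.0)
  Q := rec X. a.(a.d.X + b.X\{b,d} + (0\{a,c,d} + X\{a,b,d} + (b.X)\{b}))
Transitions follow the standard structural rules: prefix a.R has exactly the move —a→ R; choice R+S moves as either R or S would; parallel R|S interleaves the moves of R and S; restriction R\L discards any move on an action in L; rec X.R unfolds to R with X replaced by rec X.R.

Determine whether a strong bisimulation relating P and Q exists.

P's transition system — 7 states:
  u0 = rec X. a.(a.d.X + b.X\{b,d} + (0\{a,c,d} + X\{a,b,d} + (b.X)\{b}) + b.0) → --a--▸ u1
  u1 = a.d.(rec X. a.(a.d.X + b.X\{b,d} + (0\{a,c,d} + X\{a,b,d} + (b.X)\{b}) + b.0)) + b.(rec X. a.(a.d.X + b.X\{b,d} + (0\{a,c,d} + X\{a,b,d} + (b.X)\{b}) + b.0))\{b,d} + (0\{a,c,d} + (rec X. a.(a.d.X + b.X\{b,d} + (0\{a,c,d} + X\{a,b,d} + (b.X)\{b}) + b.0))\{a,b,d} + (b.(rec X. a.(a.d.X + b.X\{b,d} + (0\{a,c,d} + X\{a,b,d} + (b.X)\{b}) + b.0)))\{b}) + b.0 → --a--▸ u2, --b--▸ u3, --b--▸ u4
  u2 = d.(rec X. a.(a.d.X + b.X\{b,d} + (0\{a,c,d} + X\{a,b,d} + (b.X)\{b}) + b.0)) → --d--▸ u0
  u3 = (rec X. a.(a.d.X + b.X\{b,d} + (0\{a,c,d} + X\{a,b,d} + (b.X)\{b}) + b.0))\{b,d} → --a--▸ u5
  u4 = 0 → ·
  u5 = (a.d.(rec X. a.(a.d.X + b.X\{b,d} + (0\{a,c,d} + X\{a,b,d} + (b.X)\{b}) + b.0)) + b.(rec X. a.(a.d.X + b.X\{b,d} + (0\{a,c,d} + X\{a,b,d} + (b.X)\{b}) + b.0))\{b,d} + (0\{a,c,d} + (rec X. a.(a.d.X + b.X\{b,d} + (0\{a,c,d} + X\{a,b,d} + (b.X)\{b}) + b.0))\{a,b,d} + (b.(rec X. a.(a.d.X + b.X\{b,d} + (0\{a,c,d} + X\{a,b,d} + (b.X)\{b}) + b.0)))\{b}) + b.0)\{b,d} → --a--▸ u6
  u6 = (d.(rec X. a.(a.d.X + b.X\{b,d} + (0\{a,c,d} + X\{a,b,d} + (b.X)\{b}) + b.0)))\{b,d} → ·
Q's transition system — 6 states:
  v0 = rec X. a.(a.d.X + b.X\{b,d} + (0\{a,c,d} + X\{a,b,d} + (b.X)\{b})) → --a--▸ v1
  v1 = a.d.(rec X. a.(a.d.X + b.X\{b,d} + (0\{a,c,d} + X\{a,b,d} + (b.X)\{b}))) + b.(rec X. a.(a.d.X + b.X\{b,d} + (0\{a,c,d} + X\{a,b,d} + (b.X)\{b})))\{b,d} + (0\{a,c,d} + (rec X. a.(a.d.X + b.X\{b,d} + (0\{a,c,d} + X\{a,b,d} + (b.X)\{b})))\{a,b,d} + (b.(rec X. a.(a.d.X + b.X\{b,d} + (0\{a,c,d} + X\{a,b,d} + (b.X)\{b}))))\{b}) → --a--▸ v2, --b--▸ v3
  v2 = d.(rec X. a.(a.d.X + b.X\{b,d} + (0\{a,c,d} + X\{a,b,d} + (b.X)\{b}))) → --d--▸ v0
  v3 = (rec X. a.(a.d.X + b.X\{b,d} + (0\{a,c,d} + X\{a,b,d} + (b.X)\{b})))\{b,d} → --a--▸ v4
  v4 = (a.d.(rec X. a.(a.d.X + b.X\{b,d} + (0\{a,c,d} + X\{a,b,d} + (b.X)\{b}))) + b.(rec X. a.(a.d.X + b.X\{b,d} + (0\{a,c,d} + X\{a,b,d} + (b.X)\{b})))\{b,d} + (0\{a,c,d} + (rec X. a.(a.d.X + b.X\{b,d} + (0\{a,c,d} + X\{a,b,d} + (b.X)\{b})))\{a,b,d} + (b.(rec X. a.(a.d.X + b.X\{b,d} + (0\{a,c,d} + X\{a,b,d} + (b.X)\{b}))))\{b}))\{b,d} → --a--▸ v5
  v5 = (d.(rec X. a.(a.d.X + b.X\{b,d} + (0\{a,c,d} + X\{a,b,d} + (b.X)\{b}))))\{b,d} → ·
Coarsest stable partition (strong bisimilarity classes):
  B0 = {u0}
  B1 = {u1}
  B2 = {u4, u6, v5}
  B3 = {u2}
  B4 = {u3, v3}
  B5 = {u5, v4}
  B6 = {v0}
  B7 = {v1}
  B8 = {v2}
u0 ∈ B0, v0 ∈ B6 → different blocks

P ≁ Q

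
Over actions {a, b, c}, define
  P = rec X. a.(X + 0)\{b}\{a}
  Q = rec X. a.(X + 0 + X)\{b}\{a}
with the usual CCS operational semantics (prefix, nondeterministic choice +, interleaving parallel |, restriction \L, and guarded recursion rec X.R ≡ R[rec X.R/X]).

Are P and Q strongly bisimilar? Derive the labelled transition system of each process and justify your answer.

YES

P's transition system — 2 states:
  u0 = rec X. a.(X + 0)\{b}\{a} :: =a=> u1
  u1 = ((rec X. a.(X + 0)\{b}\{a}) + 0)\{b}\{a} :: stopped
Q's transition system — 2 states:
  v0 = rec X. a.(X + 0 + X)\{b}\{a} :: =a=> v1
  v1 = ((rec X. a.(X + 0 + X)\{b}\{a}) + 0 + (rec X. a.(X + 0 + X)\{b}\{a}))\{b}\{a} :: stopped
Coarsest stable partition (strong bisimilarity classes):
  B0 = {u0, v0}
  B1 = {u1, v1}
u0 ∈ B0, v0 ∈ B0 → same block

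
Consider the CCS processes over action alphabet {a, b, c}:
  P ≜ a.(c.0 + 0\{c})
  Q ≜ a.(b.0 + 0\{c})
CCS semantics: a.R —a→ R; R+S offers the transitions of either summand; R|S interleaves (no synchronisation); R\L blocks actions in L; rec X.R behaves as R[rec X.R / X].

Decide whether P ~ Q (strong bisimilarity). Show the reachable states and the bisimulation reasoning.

LTS(P): 3 reachable states
  p0 = a.(c.0 + 0\{c}) ⊢ —a→ p1
  p1 = c.0 + 0\{c} ⊢ —c→ p2
  p2 = 0 ⊢ ∅
LTS(Q): 3 reachable states
  q0 = a.(b.0 + 0\{c}) ⊢ —a→ q1
  q1 = b.0 + 0\{c} ⊢ —b→ q2
  q2 = 0 ⊢ ∅
Coarsest stable partition (strong bisimilarity classes):
  B0 = {p0}
  B1 = {p1}
  B2 = {p2, q2}
  B3 = {q0}
  B4 = {q1}
p0 ∈ B0, q0 ∈ B3 → different blocks

P ≁ Q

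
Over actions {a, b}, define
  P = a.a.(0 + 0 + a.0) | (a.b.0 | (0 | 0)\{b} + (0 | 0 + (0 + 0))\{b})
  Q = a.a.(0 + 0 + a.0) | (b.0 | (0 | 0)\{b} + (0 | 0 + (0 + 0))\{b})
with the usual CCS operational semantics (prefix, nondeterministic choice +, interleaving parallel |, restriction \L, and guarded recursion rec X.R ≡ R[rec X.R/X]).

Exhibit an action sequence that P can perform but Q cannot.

LTS(P): 12 reachable states
  s0 = a.a.(0 + 0 + a.0) | (a.b.0 | (0 | 0)\{b} + (0 | 0 + (0 + 0))\{b}) | —a→ s1, —a→ s2
  s1 = a.(0 + 0 + a.0) | (a.b.0 | (0 | 0)\{b} + (0 | 0 + (0 + 0))\{b}) | —a→ s3, —a→ s4
  s2 = a.a.(0 + 0 + a.0) | (b.0 | (0 | 0)\{b}) | —a→ s4, —b→ s5
  s3 = (0 + 0 + a.0) | (a.b.0 | (0 | 0)\{b} + (0 | 0 + (0 + 0))\{b}) | —a→ s6, —a→ s7
  s4 = a.(0 + 0 + a.0) | (b.0 | (0 | 0)\{b}) | —a→ s6, —b→ s8
  s5 = a.a.(0 + 0 + a.0) | (0 | (0 | 0)\{b}) | —a→ s8
  s6 = (0 + 0 + a.0) | (b.0 | (0 | 0)\{b}) | —a→ s9, —b→ s10
  s7 = 0 | (a.b.0 | (0 | 0)\{b} + (0 | 0 + (0 + 0))\{b}) | —a→ s9
  s8 = a.(0 + 0 + a.0) | (0 | (0 | 0)\{b}) | —a→ s10
  s9 = 0 | (b.0 | (0 | 0)\{b}) | —b→ s11
  s10 = (0 + 0 + a.0) | (0 | (0 | 0)\{b}) | —a→ s11
  s11 = 0 | (0 | (0 | 0)\{b}) | ·
LTS(Q): 8 reachable states
  t0 = a.a.(0 + 0 + a.0) | (b.0 | (0 | 0)\{b} + (0 | 0 + (0 + 0))\{b}) | —a→ t1, —b→ t2
  t1 = a.(0 + 0 + a.0) | (b.0 | (0 | 0)\{b} + (0 | 0 + (0 + 0))\{b}) | —a→ t3, —b→ t4
  t2 = a.a.(0 + 0 + a.0) | (0 | (0 | 0)\{b}) | —a→ t4
  t3 = (0 + 0 + a.0) | (b.0 | (0 | 0)\{b} + (0 | 0 + (0 + 0))\{b}) | —a→ t5, —b→ t6
  t4 = a.(0 + 0 + a.0) | (0 | (0 | 0)\{b}) | —a→ t6
  t5 = 0 | (b.0 | (0 | 0)\{b} + (0 | 0 + (0 + 0))\{b}) | —b→ t7
  t6 = (0 + 0 + a.0) | (0 | (0 | 0)\{b}) | —a→ t7
  t7 = 0 | (0 | (0 | 0)\{b}) | ·
Executing aaaa from P (initial set {s0}):
  [1] a ⇒ {s1, s2}
  [2] a ⇒ {s3, s4}
  [3] a ⇒ {s6, s7}
  [4] a ⇒ {s9}
  P completes σ.
Executing aaaa from Q (initial set {t0}):
  [1] a ⇒ {t1}
  [2] a ⇒ {t3}
  [3] a ⇒ {t5}
  [4] a ⇒ ∅ (Q stuck)

aaaa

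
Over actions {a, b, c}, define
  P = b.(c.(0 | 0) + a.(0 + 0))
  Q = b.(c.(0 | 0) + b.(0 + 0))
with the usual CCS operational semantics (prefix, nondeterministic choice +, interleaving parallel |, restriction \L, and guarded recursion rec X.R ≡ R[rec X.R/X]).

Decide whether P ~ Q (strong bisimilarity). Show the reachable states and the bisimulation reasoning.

LTS(P): 4 reachable states
  s0 = b.(c.(0 | 0) + a.(0 + 0)) | =b=> s1
  s1 = c.(0 | 0) + a.(0 + 0) | =a=> s2, =c=> s3
  s2 = 0 + 0 | (no moves)
  s3 = 0 | 0 | (no moves)
LTS(Q): 4 reachable states
  t0 = b.(c.(0 | 0) + b.(0 + 0)) | =b=> t1
  t1 = c.(0 | 0) + b.(0 + 0) | =b=> t2, =c=> t3
  t2 = 0 + 0 | (no moves)
  t3 = 0 | 0 | (no moves)
Coarsest stable partition (strong bisimilarity classes):
  B0 = {s0}
  B1 = {s1}
  B2 = {s2, s3, t2, t3}
  B3 = {t0}
  B4 = {t1}
s0 ∈ B0, t0 ∈ B3 → different blocks

not bisimilar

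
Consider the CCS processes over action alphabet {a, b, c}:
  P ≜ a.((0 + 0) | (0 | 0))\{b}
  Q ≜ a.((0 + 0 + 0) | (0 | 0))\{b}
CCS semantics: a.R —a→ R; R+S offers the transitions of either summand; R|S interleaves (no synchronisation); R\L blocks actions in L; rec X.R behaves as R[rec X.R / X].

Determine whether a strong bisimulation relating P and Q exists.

Reachable graph of P (2 states):
  m0 = a.((0 + 0) | (0 | 0))\{b} has moves =a=> m1
  m1 = ((0 + 0) | (0 | 0))\{b} has moves ∅
Reachable graph of Q (2 states):
  n0 = a.((0 + 0 + 0) | (0 | 0))\{b} has moves =a=> n1
  n1 = ((0 + 0 + 0) | (0 | 0))\{b} has moves ∅
Coarsest stable partition (strong bisimilarity classes):
  B0 = {m0, n0}
  B1 = {m1, n1}
m0 ∈ B0, n0 ∈ B0 → same block

YES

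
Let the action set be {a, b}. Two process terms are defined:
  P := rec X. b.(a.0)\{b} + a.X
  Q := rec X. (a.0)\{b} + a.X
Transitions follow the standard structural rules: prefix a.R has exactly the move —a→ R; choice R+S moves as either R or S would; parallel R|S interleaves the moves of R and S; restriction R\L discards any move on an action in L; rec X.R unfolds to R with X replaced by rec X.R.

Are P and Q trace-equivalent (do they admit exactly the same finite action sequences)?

traces(P) ≠ traces(Q) — witness ⟨b⟩

P's transition system — 3 states:
  u0 = rec X. b.(a.0)\{b} + a.X ⊢ =a=> u0, =b=> u1
  u1 = (a.0)\{b} ⊢ =a=> u2
  u2 = 0\{b} ⊢ stopped
Q's transition system — 2 states:
  v0 = rec X. (a.0)\{b} + a.X ⊢ =a=> v0, =a=> v1
  v1 = 0\{b} ⊢ stopped
Executing b from P (initial set {u0}):
  after b @ step 1: {u1}
  ✓ P
Executing b from Q (initial set {v0}):
  after b @ step 1: ∅  — Q cannot continue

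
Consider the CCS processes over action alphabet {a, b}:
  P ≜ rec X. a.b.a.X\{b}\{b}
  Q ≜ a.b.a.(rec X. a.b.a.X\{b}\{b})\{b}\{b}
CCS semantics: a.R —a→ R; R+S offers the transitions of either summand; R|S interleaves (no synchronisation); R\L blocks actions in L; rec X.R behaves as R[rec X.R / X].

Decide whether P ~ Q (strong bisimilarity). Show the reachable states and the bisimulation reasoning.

YES

LTS(P): 5 reachable states
  p0 = rec X. a.b.a.X\{b}\{b} | —a→ p1
  p1 = b.a.(rec X. a.b.a.X\{b}\{b})\{b}\{b} | —b→ p2
  p2 = a.(rec X. a.b.a.X\{b}\{b})\{b}\{b} | —a→ p3
  p3 = (rec X. a.b.a.X\{b}\{b})\{b}\{b} | —a→ p4
  p4 = (b.a.(rec X. a.b.a.X\{b}\{b})\{b}\{b})\{b}\{b} | ∅
LTS(Q): 5 reachable states
  q0 = a.b.a.(rec X. a.b.a.X\{b}\{b})\{b}\{b} | —a→ q1
  q1 = b.a.(rec X. a.b.a.X\{b}\{b})\{b}\{b} | —b→ q2
  q2 = a.(rec X. a.b.a.X\{b}\{b})\{b}\{b} | —a→ q3
  q3 = (rec X. a.b.a.X\{b}\{b})\{b}\{b} | —a→ q4
  q4 = (b.a.(rec X. a.b.a.X\{b}\{b})\{b}\{b})\{b}\{b} | ∅
Bisimilarity quotient blocks:
  B0 = {p0, q0}
  B1 = {p1, q1}
  B2 = {p2, q2}
  B3 = {p3, q3}
  B4 = {p4, q4}
p0 ∈ B0, q0 ∈ B0 → same block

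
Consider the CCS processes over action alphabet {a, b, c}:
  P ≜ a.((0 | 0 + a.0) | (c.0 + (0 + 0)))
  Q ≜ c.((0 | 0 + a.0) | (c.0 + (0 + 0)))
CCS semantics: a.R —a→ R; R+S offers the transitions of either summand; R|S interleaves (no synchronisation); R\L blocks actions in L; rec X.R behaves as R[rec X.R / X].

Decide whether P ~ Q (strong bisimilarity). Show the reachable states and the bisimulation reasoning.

LTS(P): 5 reachable states
  s0 = a.((0 | 0 + a.0) | (c.0 + (0 + 0))) → --a--▸ s1
  s1 = (0 | 0 + a.0) | (c.0 + (0 + 0)) → --a--▸ s2, --c--▸ s3
  s2 = 0 | (c.0 + (0 + 0)) → --c--▸ s4
  s3 = (0 | 0 + a.0) | 0 → --a--▸ s4
  s4 = 0 | 0 → ·
LTS(Q): 5 reachable states
  t0 = c.((0 | 0 + a.0) | (c.0 + (0 + 0))) → --c--▸ t1
  t1 = (0 | 0 + a.0) | (c.0 + (0 + 0)) → --a--▸ t2, --c--▸ t3
  t2 = 0 | (c.0 + (0 + 0)) → --c--▸ t4
  t3 = (0 | 0 + a.0) | 0 → --a--▸ t4
  t4 = 0 | 0 → ·
Partition-refinement fixed point:
  B0 = {s0}
  B1 = {s1, t1}
  B2 = {s2, t2}
  B3 = {s4, t4}
  B4 = {s3, t3}
  B5 = {t0}
s0 ∈ B0, t0 ∈ B5 → different blocks

P ≁ Q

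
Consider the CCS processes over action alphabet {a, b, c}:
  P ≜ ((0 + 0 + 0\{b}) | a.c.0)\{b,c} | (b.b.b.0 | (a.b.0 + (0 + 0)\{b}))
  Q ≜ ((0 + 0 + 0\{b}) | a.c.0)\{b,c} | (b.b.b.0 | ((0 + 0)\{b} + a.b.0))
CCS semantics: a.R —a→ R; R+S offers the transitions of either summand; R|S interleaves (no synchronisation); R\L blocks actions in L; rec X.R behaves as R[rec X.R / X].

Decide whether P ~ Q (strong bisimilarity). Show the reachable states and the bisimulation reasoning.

LTS(P): 24 reachable states
  s0 = ((0 + 0 + 0\{b}) | a.c.0)\{b,c} | (b.b.b.0 | (a.b.0 + (0 + 0)\{b})) :: =a=> s1, =a=> s2, =b=> s3
  s1 = ((0 + 0 + 0\{b}) | a.c.0)\{b,c} | (b.b.b.0 | b.0) :: =a=> s4, =b=> s5, =b=> s6
  s2 = ((0 + 0 + 0\{b}) | c.0)\{b,c} | (b.b.b.0 | (a.b.0 + (0 + 0)\{b})) :: =a=> s4, =b=> s7
  s3 = ((0 + 0 + 0\{b}) | a.c.0)\{b,c} | (b.b.0 | (a.b.0 + (0 + 0)\{b})) :: =a=> s5, =a=> s7, =b=> s8
  s4 = ((0 + 0 + 0\{b}) | c.0)\{b,c} | (b.b.b.0 | b.0) :: =b=> s10, =b=> s9
  s5 = ((0 + 0 + 0\{b}) | a.c.0)\{b,c} | (b.b.0 | b.0) :: =a=> s9, =b=> s11, =b=> s12
  s6 = ((0 + 0 + 0\{b}) | a.c.0)\{b,c} | (b.b.b.0 | 0) :: =a=> s10, =b=> s12
  s7 = ((0 + 0 + 0\{b}) | c.0)\{b,c} | (b.b.0 | (a.b.0 + (0 + 0)\{b})) :: =a=> s9, =b=> s13
  s8 = ((0 + 0 + 0\{b}) | a.c.0)\{b,c} | (b.0 | (a.b.0 + (0 + 0)\{b})) :: =a=> s11, =a=> s13, =b=> s14
  s9 = ((0 + 0 + 0\{b}) | c.0)\{b,c} | (b.b.0 | b.0) :: =b=> s15, =b=> s16
  s10 = ((0 + 0 + 0\{b}) | c.0)\{b,c} | (b.b.b.0 | 0) :: =b=> s16
  s11 = ((0 + 0 + 0\{b}) | a.c.0)\{b,c} | (b.0 | b.0) :: =a=> s15, =b=> s17, =b=> s18
  s12 = ((0 + 0 + 0\{b}) | a.c.0)\{b,c} | (b.b.0 | 0) :: =a=> s16, =b=> s18
  s13 = ((0 + 0 + 0\{b}) | c.0)\{b,c} | (b.0 | (a.b.0 + (0 + 0)\{b})) :: =a=> s15, =b=> s19
  s14 = ((0 + 0 + 0\{b}) | a.c.0)\{b,c} | (0 | (a.b.0 + (0 + 0)\{b})) :: =a=> s17, =a=> s19
  s15 = ((0 + 0 + 0\{b}) | c.0)\{b,c} | (b.0 | b.0) :: =b=> s20, =b=> s21
  s16 = ((0 + 0 + 0\{b}) | c.0)\{b,c} | (b.b.0 | 0) :: =b=> s21
  s17 = ((0 + 0 + 0\{b}) | a.c.0)\{b,c} | (0 | b.0) :: =a=> s20, =b=> s22
  s18 = ((0 + 0 + 0\{b}) | a.c.0)\{b,c} | (b.0 | 0) :: =a=> s21, =b=> s22
  s19 = ((0 + 0 + 0\{b}) | c.0)\{b,c} | (0 | (a.b.0 + (0 + 0)\{b})) :: =a=> s20
  s20 = ((0 + 0 + 0\{b}) | c.0)\{b,c} | (0 | b.0) :: =b=> s23
  s21 = ((0 + 0 + 0\{b}) | c.0)\{b,c} | (b.0 | 0) :: =b=> s23
  s22 = ((0 + 0 + 0\{b}) | a.c.0)\{b,c} | (0 | 0) :: =a=> s23
  s23 = ((0 + 0 + 0\{b}) | c.0)\{b,c} | (0 | 0) :: ∅
LTS(Q): 24 reachable states
  t0 = ((0 + 0 + 0\{b}) | a.c.0)\{b,c} | (b.b.b.0 | ((0 + 0)\{b} + a.b.0)) :: =a=> t1, =a=> t2, =b=> t3
  t1 = ((0 + 0 + 0\{b}) | a.c.0)\{b,c} | (b.b.b.0 | b.0) :: =a=> t4, =b=> t5, =b=> t6
  t2 = ((0 + 0 + 0\{b}) | c.0)\{b,c} | (b.b.b.0 | ((0 + 0)\{b} + a.b.0)) :: =a=> t4, =b=> t7
  t3 = ((0 + 0 + 0\{b}) | a.c.0)\{b,c} | (b.b.0 | ((0 + 0)\{b} + a.b.0)) :: =a=> t5, =a=> t7, =b=> t8
  t4 = ((0 + 0 + 0\{b}) | c.0)\{b,c} | (b.b.b.0 | b.0) :: =b=> t10, =b=> t9
  t5 = ((0 + 0 + 0\{b}) | a.c.0)\{b,c} | (b.b.0 | b.0) :: =a=> t9, =b=> t11, =b=> t12
  t6 = ((0 + 0 + 0\{b}) | a.c.0)\{b,c} | (b.b.b.0 | 0) :: =a=> t10, =b=> t12
  t7 = ((0 + 0 + 0\{b}) | c.0)\{b,c} | (b.b.0 | ((0 + 0)\{b} + a.b.0)) :: =a=> t9, =b=> t13
  t8 = ((0 + 0 + 0\{b}) | a.c.0)\{b,c} | (b.0 | ((0 + 0)\{b} + a.b.0)) :: =a=> t11, =a=> t13, =b=> t14
  t9 = ((0 + 0 + 0\{b}) | c.0)\{b,c} | (b.b.0 | b.0) :: =b=> t15, =b=> t16
  t10 = ((0 + 0 + 0\{b}) | c.0)\{b,c} | (b.b.b.0 | 0) :: =b=> t16
  t11 = ((0 + 0 + 0\{b}) | a.c.0)\{b,c} | (b.0 | b.0) :: =a=> t15, =b=> t17, =b=> t18
  t12 = ((0 + 0 + 0\{b}) | a.c.0)\{b,c} | (b.b.0 | 0) :: =a=> t16, =b=> t18
  t13 = ((0 + 0 + 0\{b}) | c.0)\{b,c} | (b.0 | ((0 + 0)\{b} + a.b.0)) :: =a=> t15, =b=> t19
  t14 = ((0 + 0 + 0\{b}) | a.c.0)\{b,c} | (0 | ((0 + 0)\{b} + a.b.0)) :: =a=> t17, =a=> t19
  t15 = ((0 + 0 + 0\{b}) | c.0)\{b,c} | (b.0 | b.0) :: =b=> t20, =b=> t21
  t16 = ((0 + 0 + 0\{b}) | c.0)\{b,c} | (b.b.0 | 0) :: =b=> t21
  t17 = ((0 + 0 + 0\{b}) | a.c.0)\{b,c} | (0 | b.0) :: =a=> t20, =b=> t22
  t18 = ((0 + 0 + 0\{b}) | a.c.0)\{b,c} | (b.0 | 0) :: =a=> t21, =b=> t22
  t19 = ((0 + 0 + 0\{b}) | c.0)\{b,c} | (0 | ((0 + 0)\{b} + a.b.0)) :: =a=> t20
  t20 = ((0 + 0 + 0\{b}) | c.0)\{b,c} | (0 | b.0) :: =b=> t23
  t21 = ((0 + 0 + 0\{b}) | c.0)\{b,c} | (b.0 | 0) :: =b=> t23
  t22 = ((0 + 0 + 0\{b}) | a.c.0)\{b,c} | (0 | 0) :: =a=> t23
  t23 = ((0 + 0 + 0\{b}) | c.0)\{b,c} | (0 | 0) :: ∅
Coarsest stable partition (strong bisimilarity classes):
  B0 = {s0, t0}
  B1 = {s1, t1}
  B2 = {s4, t4}
  B3 = {s10, s9, t10, t9}
  B4 = {s15, s16, t15, t16}
  B5 = {s20, s21, t20, t21}
  B6 = {s23, t23}
  B7 = {s5, s6, t5, t6}
  B8 = {s11, s12, t11, t12}
  B9 = {s17, s18, t17, t18}
  B10 = {s22, t22}
  B11 = {s2, t2}
  B12 = {s7, t7}
  B13 = {s13, t13}
  B14 = {s19, t19}
  B15 = {s3, t3}
  B16 = {s8, t8}
  B17 = {s14, t14}
s0 ∈ B0, t0 ∈ B0 → same block

bisimilar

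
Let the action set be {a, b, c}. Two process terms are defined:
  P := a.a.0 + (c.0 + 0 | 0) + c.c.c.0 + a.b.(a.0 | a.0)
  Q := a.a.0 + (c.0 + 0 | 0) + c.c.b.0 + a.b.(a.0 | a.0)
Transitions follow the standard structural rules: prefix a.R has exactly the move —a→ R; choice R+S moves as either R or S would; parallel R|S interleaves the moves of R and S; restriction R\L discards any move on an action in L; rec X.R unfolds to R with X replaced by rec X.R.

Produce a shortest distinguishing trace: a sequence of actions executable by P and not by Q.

ccc

P's transition system — 10 states:
  m0 = a.a.0 + (c.0 + 0 | 0) + c.c.c.0 + a.b.(a.0 | a.0) has moves =a=> m1, =a=> m2, =c=> m3, =c=> m4
  m1 = a.0 has moves =a=> m3
  m2 = b.(a.0 | a.0) has moves =b=> m5
  m3 = 0 has moves ∅
  m4 = c.c.0 has moves =c=> m6
  m5 = a.0 | a.0 has moves =a=> m7, =a=> m8
  m6 = c.0 has moves =c=> m3
  m7 = 0 | a.0 has moves =a=> m9
  m8 = a.0 | 0 has moves =a=> m9
  m9 = 0 | 0 has moves ∅
Q's transition system — 10 states:
  n0 = a.a.0 + (c.0 + 0 | 0) + c.c.b.0 + a.b.(a.0 | a.0) has moves =a=> n1, =a=> n2, =c=> n3, =c=> n4
  n1 = a.0 has moves =a=> n3
  n2 = b.(a.0 | a.0) has moves =b=> n5
  n3 = 0 has moves ∅
  n4 = c.b.0 has moves =c=> n6
  n5 = a.0 | a.0 has moves =a=> n7, =a=> n8
  n6 = b.0 has moves =b=> n3
  n7 = 0 | a.0 has moves =a=> n9
  n8 = a.0 | 0 has moves =a=> n9
  n9 = 0 | 0 has moves ∅
Executing ccc from P (initial set {m0}):
  step 1 (c): {m3, m4}
  step 2 (c): {m6}
  step 3 (c): {m3}
  P completes σ.
Executing ccc from Q (initial set {n0}):
  step 1 (c): {n3, n4}
  step 2 (c): {n6}
  step 3 (c): ∅ (Q stuck)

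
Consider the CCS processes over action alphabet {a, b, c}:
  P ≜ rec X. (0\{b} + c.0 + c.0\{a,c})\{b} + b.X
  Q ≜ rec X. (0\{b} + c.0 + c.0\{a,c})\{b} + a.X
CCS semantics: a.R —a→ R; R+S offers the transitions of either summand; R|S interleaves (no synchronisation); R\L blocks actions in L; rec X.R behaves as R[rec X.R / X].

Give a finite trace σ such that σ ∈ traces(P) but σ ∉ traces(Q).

P's transition system — 3 states:
  s0 = rec X. (0\{b} + c.0 + c.0\{a,c})\{b} + b.X | ··b··> s0, ··c··> s1, ··c··> s2
  s1 = 0\{a,c}\{b} | deadlocked
  s2 = 0\{b} | deadlocked
Q's transition system — 3 states:
  t0 = rec X. (0\{b} + c.0 + c.0\{a,c})\{b} + a.X | ··a··> t0, ··c··> t1, ··c··> t2
  t1 = 0\{a,c}\{b} | deadlocked
  t2 = 0\{b} | deadlocked
Executing b from P (initial set {s0}):
  after b @ step 1: {s0}
  ✓ P
Executing b from Q (initial set {t0}):
  after b @ step 1: ∅ (Q stuck)

b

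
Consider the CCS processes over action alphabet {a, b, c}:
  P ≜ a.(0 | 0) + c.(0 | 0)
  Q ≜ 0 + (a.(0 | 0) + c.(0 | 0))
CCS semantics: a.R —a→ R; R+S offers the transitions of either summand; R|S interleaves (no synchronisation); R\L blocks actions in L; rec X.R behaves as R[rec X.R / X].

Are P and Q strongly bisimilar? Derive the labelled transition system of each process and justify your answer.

bisimilar

P's transition system — 2 states:
  u0 = a.(0 | 0) + c.(0 | 0) → -a-> u1, -c-> u1
  u1 = 0 | 0 → stopped
Q's transition system — 2 states:
  v0 = 0 + (a.(0 | 0) + c.(0 | 0)) → -a-> v1, -c-> v1
  v1 = 0 | 0 → stopped
Coarsest stable partition (strong bisimilarity classes):
  B0 = {u0, v0}
  B1 = {u1, v1}
u0 ∈ B0, v0 ∈ B0 → same block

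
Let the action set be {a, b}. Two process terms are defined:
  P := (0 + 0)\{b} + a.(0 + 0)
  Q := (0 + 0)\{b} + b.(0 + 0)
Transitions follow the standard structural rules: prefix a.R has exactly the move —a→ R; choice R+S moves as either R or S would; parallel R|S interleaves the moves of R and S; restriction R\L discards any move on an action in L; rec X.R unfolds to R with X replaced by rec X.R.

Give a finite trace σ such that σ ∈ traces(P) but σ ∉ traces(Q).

LTS(P): 2 reachable states
  m0 = (0 + 0)\{b} + a.(0 + 0) | --a--▸ m1
  m1 = 0 + 0 | ∅
LTS(Q): 2 reachable states
  n0 = (0 + 0)\{b} + b.(0 + 0) | --b--▸ n1
  n1 = 0 + 0 | ∅
Trace ⟨a⟩ through P, begin at {m0}:
  [1] a ⇒ {m1}
  — P admits the full trace.
Trace ⟨a⟩ through Q, begin at {n0}:
  [1] a ⇒ no successor for Q

a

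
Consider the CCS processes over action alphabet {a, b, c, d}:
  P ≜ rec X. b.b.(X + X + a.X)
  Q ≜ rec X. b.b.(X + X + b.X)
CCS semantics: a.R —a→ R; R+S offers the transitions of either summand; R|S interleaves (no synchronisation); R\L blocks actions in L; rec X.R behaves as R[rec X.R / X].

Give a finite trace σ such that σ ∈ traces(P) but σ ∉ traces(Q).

P's transition system — 3 states:
  s0 = rec X. b.b.(X + X + a.X) | --b--▸ s1
  s1 = b.((rec X. b.b.(X + X + a.X)) + (rec X. b.b.(X + X + a.X)) + a.(rec X. b.b.(X + X + a.X))) | --b--▸ s2
  s2 = (rec X. b.b.(X + X + a.X)) + (rec X. b.b.(X + X + a.X)) + a.(rec X. b.b.(X + X + a.X)) | --a--▸ s0, --b--▸ s1
Q's transition system — 3 states:
  t0 = rec X. b.b.(X + X + b.X) | --b--▸ t1
  t1 = b.((rec X. b.b.(X + X + b.X)) + (rec X. b.b.(X + X + b.X)) + b.(rec X. b.b.(X + X + b.X))) | --b--▸ t2
  t2 = (rec X. b.b.(X + X + b.X)) + (rec X. b.b.(X + X + b.X)) + b.(rec X. b.b.(X + X + b.X)) | --b--▸ t0, --b--▸ t1
Executing bba from P (initial set {s0}):
  step 1 (b): {s1}
  step 2 (b): {s2}
  step 3 (a): {s0}
  ✓ P
Executing bba from Q (initial set {t0}):
  step 1 (b): {t1}
  step 2 (b): {t2}
  step 3 (a): no successor for Q

bba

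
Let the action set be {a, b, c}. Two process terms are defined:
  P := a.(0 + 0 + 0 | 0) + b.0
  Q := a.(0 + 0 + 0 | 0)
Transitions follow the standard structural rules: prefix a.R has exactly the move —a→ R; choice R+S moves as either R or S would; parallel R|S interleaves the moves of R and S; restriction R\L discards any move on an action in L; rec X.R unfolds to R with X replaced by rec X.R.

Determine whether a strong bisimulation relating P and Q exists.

not bisimilar

LTS(P): 3 reachable states
  m0 = a.(0 + 0 + 0 | 0) + b.0 | —a→ m1, —b→ m2
  m1 = 0 + 0 + 0 | 0 | deadlocked
  m2 = 0 | deadlocked
LTS(Q): 2 reachable states
  n0 = a.(0 + 0 + 0 | 0) | —a→ n1
  n1 = 0 + 0 + 0 | 0 | deadlocked
Coarsest stable partition (strong bisimilarity classes):
  B0 = {m0}
  B1 = {m1, m2, n1}
  B2 = {n0}
m0 ∈ B0, n0 ∈ B2 → different blocks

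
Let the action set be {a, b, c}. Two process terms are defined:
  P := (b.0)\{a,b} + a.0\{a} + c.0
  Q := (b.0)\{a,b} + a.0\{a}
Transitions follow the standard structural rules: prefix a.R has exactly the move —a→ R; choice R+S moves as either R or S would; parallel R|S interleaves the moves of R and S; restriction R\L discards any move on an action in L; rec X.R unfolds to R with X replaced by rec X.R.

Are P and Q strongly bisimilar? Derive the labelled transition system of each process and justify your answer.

P ≁ Q

P's transition system — 3 states:
  s0 = (b.0)\{a,b} + a.0\{a} + c.0 :: =a=> s1, =c=> s2
  s1 = 0\{a} :: stopped
  s2 = 0 :: stopped
Q's transition system — 2 states:
  t0 = (b.0)\{a,b} + a.0\{a} :: =a=> t1
  t1 = 0\{a} :: stopped
Coarsest stable partition (strong bisimilarity classes):
  B0 = {s0}
  B1 = {s1, s2, t1}
  B2 = {t0}
s0 ∈ B0, t0 ∈ B2 → different blocks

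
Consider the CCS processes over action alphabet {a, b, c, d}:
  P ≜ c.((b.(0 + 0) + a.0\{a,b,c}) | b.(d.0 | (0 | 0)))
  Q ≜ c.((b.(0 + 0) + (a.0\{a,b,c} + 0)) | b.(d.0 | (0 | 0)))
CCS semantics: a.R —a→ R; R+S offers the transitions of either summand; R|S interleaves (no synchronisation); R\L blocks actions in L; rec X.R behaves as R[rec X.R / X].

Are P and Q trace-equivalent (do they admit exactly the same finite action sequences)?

LTS(P): 10 reachable states
  u0 = c.((b.(0 + 0) + a.0\{a,b,c}) | b.(d.0 | (0 | 0))) → --c--▸ u1
  u1 = (b.(0 + 0) + a.0\{a,b,c}) | b.(d.0 | (0 | 0)) → --a--▸ u2, --b--▸ u3, --b--▸ u4
  u2 = 0\{a,b,c} | b.(d.0 | (0 | 0)) → --b--▸ u5
  u3 = (0 + 0) | b.(d.0 | (0 | 0)) → --b--▸ u6
  u4 = (b.(0 + 0) + a.0\{a,b,c}) | (d.0 | (0 | 0)) → --a--▸ u5, --b--▸ u6, --d--▸ u7
  u5 = 0\{a,b,c} | (d.0 | (0 | 0)) → --d--▸ u8
  u6 = (0 + 0) | (d.0 | (0 | 0)) → --d--▸ u9
  u7 = (b.(0 + 0) + a.0\{a,b,c}) | (0 | (0 | 0)) → --a--▸ u8, --b--▸ u9
  u8 = 0\{a,b,c} | (0 | (0 | 0)) → (no moves)
  u9 = (0 + 0) | (0 | (0 | 0)) → (no moves)
LTS(Q): 10 reachable states
  v0 = c.((b.(0 + 0) + (a.0\{a,b,c} + 0)) | b.(d.0 | (0 | 0))) → --c--▸ v1
  v1 = (b.(0 + 0) + (a.0\{a,b,c} + 0)) | b.(d.0 | (0 | 0)) → --a--▸ v2, --b--▸ v3, --b--▸ v4
  v2 = 0\{a,b,c} | b.(d.0 | (0 | 0)) → --b--▸ v5
  v3 = (0 + 0) | b.(d.0 | (0 | 0)) → --b--▸ v6
  v4 = (b.(0 + 0) + (a.0\{a,b,c} + 0)) | (d.0 | (0 | 0)) → --a--▸ v5, --b--▸ v6, --d--▸ v7
  v5 = 0\{a,b,c} | (d.0 | (0 | 0)) → --d--▸ v8
  v6 = (0 + 0) | (d.0 | (0 | 0)) → --d--▸ v9
  v7 = (b.(0 + 0) + (a.0\{a,b,c} + 0)) | (0 | (0 | 0)) → --a--▸ v8, --b--▸ v9
  v8 = 0\{a,b,c} | (0 | (0 | 0)) → (no moves)
  v9 = (0 + 0) | (0 | (0 | 0)) → (no moves)
Bisimilarity quotient blocks:
  B0 = {u0, v0}
  B1 = {u1, v1}
  B2 = {u4, v4}
  B3 = {u5, u6, v5, v6}
  B4 = {u8, u9, v8, v9}
  B5 = {u7, v7}
  B6 = {u2, u3, v2, v3}
u0 ∈ B0, v0 ∈ B0 → same block
Bisimilar ⇒ trace-equivalent.

trace-equivalent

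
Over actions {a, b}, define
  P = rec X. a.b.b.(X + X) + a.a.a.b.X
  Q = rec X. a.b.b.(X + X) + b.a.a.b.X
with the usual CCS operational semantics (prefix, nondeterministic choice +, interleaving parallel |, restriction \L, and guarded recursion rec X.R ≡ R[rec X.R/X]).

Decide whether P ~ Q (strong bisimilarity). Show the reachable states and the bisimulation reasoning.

NO

P's transition system — 7 states:
  m0 = rec X. a.b.b.(X + X) + a.a.a.b.X | ··a··> m1, ··a··> m2
  m1 = a.a.b.(rec X. a.b.b.(X + X) + a.a.a.b.X) | ··a··> m3
  m2 = b.b.((rec X. a.b.b.(X + X) + a.a.a.b.X) + (rec X. a.b.b.(X + X) + a.a.a.b.X)) | ··b··> m4
  m3 = a.b.(rec X. a.b.b.(X + X) + a.a.a.b.X) | ··a··> m5
  m4 = b.((rec X. a.b.b.(X + X) + a.a.a.b.X) + (rec X. a.b.b.(X + X) + a.a.a.b.X)) | ··b··> m6
  m5 = b.(rec X. a.b.b.(X + X) + a.a.a.b.X) | ··b··> m0
  m6 = (rec X. a.b.b.(X + X) + a.a.a.b.X) + (rec X. a.b.b.(X + X) + a.a.a.b.X) | ··a··> m1, ··a··> m2
Q's transition system — 7 states:
  n0 = rec X. a.b.b.(X + X) + b.a.a.b.X | ··a··> n1, ··b··> n2
  n1 = b.b.((rec X. a.b.b.(X + X) + b.a.a.b.X) + (rec X. a.b.b.(X + X) + b.a.a.b.X)) | ··b··> n3
  n2 = a.a.b.(rec X. a.b.b.(X + X) + b.a.a.b.X) | ··a··> n4
  n3 = b.((rec X. a.b.b.(X + X) + b.a.a.b.X) + (rec X. a.b.b.(X + X) + b.a.a.b.X)) | ··b··> n5
  n4 = a.b.(rec X. a.b.b.(X + X) + b.a.a.b.X) | ··a··> n6
  n5 = (rec X. a.b.b.(X + X) + b.a.a.b.X) + (rec X. a.b.b.(X + X) + b.a.a.b.X) | ··a··> n1, ··b··> n2
  n6 = b.(rec X. a.b.b.(X + X) + b.a.a.b.X) | ··b··> n0
Coarsest stable partition (strong bisimilarity classes):
  B0 = {m0, m6}
  B1 = {m2}
  B2 = {m4, m5}
  B3 = {m1}
  B4 = {m3}
  B5 = {n0, n5}
  B6 = {n2}
  B7 = {n4}
  B8 = {n3, n6}
  B9 = {n1}
m0 ∈ B0, n0 ∈ B5 → different blocks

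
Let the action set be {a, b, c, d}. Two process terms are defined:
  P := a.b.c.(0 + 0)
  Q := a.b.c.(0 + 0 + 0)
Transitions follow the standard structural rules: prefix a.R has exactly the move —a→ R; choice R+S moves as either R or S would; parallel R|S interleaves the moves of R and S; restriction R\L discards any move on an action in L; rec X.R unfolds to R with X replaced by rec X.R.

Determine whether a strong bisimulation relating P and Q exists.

P's transition system — 4 states:
  u0 = a.b.c.(0 + 0) has moves ··a··> u1
  u1 = b.c.(0 + 0) has moves ··b··> u2
  u2 = c.(0 + 0) has moves ··c··> u3
  u3 = 0 + 0 has moves stopped
Q's transition system — 4 states:
  v0 = a.b.c.(0 + 0 + 0) has moves ··a··> v1
  v1 = b.c.(0 + 0 + 0) has moves ··b··> v2
  v2 = c.(0 + 0 + 0) has moves ··c··> v3
  v3 = 0 + 0 + 0 has moves stopped
Partition-refinement fixed point:
  B0 = {u0, v0}
  B1 = {u1, v1}
  B2 = {u2, v2}
  B3 = {u3, v3}
u0 ∈ B0, v0 ∈ B0 → same block

bisimilar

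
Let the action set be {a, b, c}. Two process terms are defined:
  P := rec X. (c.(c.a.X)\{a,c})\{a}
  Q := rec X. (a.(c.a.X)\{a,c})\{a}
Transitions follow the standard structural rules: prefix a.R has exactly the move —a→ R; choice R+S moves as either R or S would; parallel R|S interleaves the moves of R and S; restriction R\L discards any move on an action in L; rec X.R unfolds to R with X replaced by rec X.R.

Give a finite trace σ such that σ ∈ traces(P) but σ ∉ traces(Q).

c

P's transition system — 2 states:
  s0 = rec X. (c.(c.a.X)\{a,c})\{a} has moves --c--▸ s1
  s1 = (c.a.(rec X. (c.(c.a.X)\{a,c})\{a}))\{a,c}\{a} has moves (no moves)
Q's transition system — 1 states:
  t0 = rec X. (a.(c.a.X)\{a,c})\{a} has moves (no moves)
Run σ = ⟨c⟩ on P: start {s0}
  [1] c ⇒ {s1}
  ✓ P
Run σ = ⟨c⟩ on Q: start {t0}
  [1] c ⇒ no successor for Q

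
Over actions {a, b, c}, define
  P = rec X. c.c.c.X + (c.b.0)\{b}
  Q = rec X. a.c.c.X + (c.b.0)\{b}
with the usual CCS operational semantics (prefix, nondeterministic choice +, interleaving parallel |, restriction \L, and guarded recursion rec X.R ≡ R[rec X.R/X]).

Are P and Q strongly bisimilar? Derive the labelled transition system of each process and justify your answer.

Reachable graph of P (4 states):
  m0 = rec X. c.c.c.X + (c.b.0)\{b} → -c-> m1, -c-> m2
  m1 = (b.0)\{b} → (no moves)
  m2 = c.c.(rec X. c.c.c.X + (c.b.0)\{b}) → -c-> m3
  m3 = c.(rec X. c.c.c.X + (c.b.0)\{b}) → -c-> m0
Reachable graph of Q (4 states):
  n0 = rec X. a.c.c.X + (c.b.0)\{b} → -a-> n1, -c-> n2
  n1 = c.c.(rec X. a.c.c.X + (c.b.0)\{b}) → -c-> n3
  n2 = (b.0)\{b} → (no moves)
  n3 = c.(rec X. a.c.c.X + (c.b.0)\{b}) → -c-> n0
Bisimilarity quotient blocks:
  B0 = {m0}
  B1 = {m2}
  B2 = {m3}
  B3 = {m1, n2}
  B4 = {n0}
  B5 = {n1}
  B6 = {n3}
m0 ∈ B0, n0 ∈ B4 → different blocks

NO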